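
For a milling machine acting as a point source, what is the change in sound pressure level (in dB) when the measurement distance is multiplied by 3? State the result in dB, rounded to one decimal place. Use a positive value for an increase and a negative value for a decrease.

With spherical spreading the level changes by −20·log₁₀(r₂/r₁).
ΔL = −20·log₁₀(3) = -9.54 dB.

-9.5 dB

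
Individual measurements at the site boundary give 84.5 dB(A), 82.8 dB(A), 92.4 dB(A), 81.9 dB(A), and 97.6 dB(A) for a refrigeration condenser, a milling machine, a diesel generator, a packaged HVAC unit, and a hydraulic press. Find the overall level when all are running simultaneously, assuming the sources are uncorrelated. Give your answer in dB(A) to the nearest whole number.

Incoherent sources combine by intensity addition: L_total = 10·log₁₀(Σ 10^(L_i/10)).
Σ 10^(L/10) = 10^(84.5/10) + 10^(82.8/10) + 10^(92.4/10) + 10^(81.9/10) + 10^(97.6/10) = 8.119e+09.
L_total = 10·log₁₀(8.119e+09) = 99.10 dB(A).

99 dB(A)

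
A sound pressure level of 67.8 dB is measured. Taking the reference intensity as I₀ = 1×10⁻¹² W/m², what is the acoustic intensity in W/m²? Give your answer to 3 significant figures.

6.03e-06 W/m²

L = 10·log₁₀(I/I₀) ⇒ I = I₀·10^(L/10) = 10⁻¹² × 10^6.78.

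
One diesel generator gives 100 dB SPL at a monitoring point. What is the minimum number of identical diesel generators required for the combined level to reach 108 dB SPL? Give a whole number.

N identical sources give L₁ + 10·log₁₀ N, so require 10·log₁₀ N ≥ 108 − 100 = 8.0 dB.
N ≥ 10^(8.0/10) = 6.310, so N = 7.

7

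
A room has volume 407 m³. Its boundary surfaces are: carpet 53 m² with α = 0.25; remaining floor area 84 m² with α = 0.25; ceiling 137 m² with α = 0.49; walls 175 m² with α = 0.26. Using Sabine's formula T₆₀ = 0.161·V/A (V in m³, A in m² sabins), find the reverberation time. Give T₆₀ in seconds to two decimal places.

Total absorption A = 53·0.25 + 84·0.25 + 137·0.49 + 175·0.26 = 146.88 m² sabins.
T₆₀ = 0.161·V/A = 0.161·407/146.88 = 0.446 s.

0.45 s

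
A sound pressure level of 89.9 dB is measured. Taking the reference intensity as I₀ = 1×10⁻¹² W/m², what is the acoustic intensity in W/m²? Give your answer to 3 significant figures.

0.000977 W/m²

L = 10·log₁₀(I/I₀) ⇒ I = I₀·10^(L/10) = 10⁻¹² × 10^8.99.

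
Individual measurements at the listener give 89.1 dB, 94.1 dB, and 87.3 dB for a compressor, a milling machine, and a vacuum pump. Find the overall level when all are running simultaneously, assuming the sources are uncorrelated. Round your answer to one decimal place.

95.9 dB

Incoherent sources combine by intensity addition: L_total = 10·log₁₀(Σ 10^(L_i/10)).
Σ 10^(L/10) = 10^(89.1/10) + 10^(94.1/10) + 10^(87.3/10) = 3.920e+09.
L_total = 10·log₁₀(3.920e+09) = 95.93 dB.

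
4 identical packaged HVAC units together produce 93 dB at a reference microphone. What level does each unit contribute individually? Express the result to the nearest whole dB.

87 dB

4 equal contributions raise the level by 10·log₁₀ 4 = 6.021 dB, so each unit alone gives 93 − 6.021.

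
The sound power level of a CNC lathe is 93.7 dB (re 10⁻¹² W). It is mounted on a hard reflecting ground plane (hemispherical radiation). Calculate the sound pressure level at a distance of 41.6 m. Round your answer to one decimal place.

53.3 dB

Free-field hemispherical radiation: L_p = L_w − 10·log₁₀(2π·r²), r = 41.6 m.
2π·r² = 1.087e+04 m², 10·log₁₀ of that is 40.364 dB.
L_p = 93.7 − 40.364 = 53.34 dB.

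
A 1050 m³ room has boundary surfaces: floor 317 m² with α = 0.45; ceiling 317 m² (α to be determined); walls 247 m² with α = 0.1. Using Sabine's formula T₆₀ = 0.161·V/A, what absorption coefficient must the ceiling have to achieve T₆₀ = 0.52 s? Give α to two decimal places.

Required total absorption A = 0.161·1050/0.52 = 325.10 m².
Absorption from the other surfaces = 317·0.45 + 247·0.1 = 167.35 m², so the ceiling must supply 157.75 m² over 317 m².
α = 157.75/317 = 0.498.

0.50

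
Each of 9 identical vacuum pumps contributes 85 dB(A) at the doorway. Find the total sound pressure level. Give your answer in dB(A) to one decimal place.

94.5 dB(A)

N identical incoherent sources raise the level by 10·log₁₀ N.
L_total = 85 + 10·log₁₀(9) = 85 + 9.542 = 94.54 dB(A).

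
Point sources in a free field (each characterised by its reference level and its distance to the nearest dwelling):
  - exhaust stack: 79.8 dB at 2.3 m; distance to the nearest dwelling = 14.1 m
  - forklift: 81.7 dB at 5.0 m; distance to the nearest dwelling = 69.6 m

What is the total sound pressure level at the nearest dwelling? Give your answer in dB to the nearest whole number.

65 dB

First find each source's level at the receiver (point-source: −20·log₁₀(r/r_ref)), then combine on an intensity basis.
exhaust stack: 79.8 − 20·log₁₀(14.1/2.3) = 79.8 − 15.75 = 64.05 dB.
forklift: 81.7 − 20·log₁₀(69.6/5.0) = 81.7 − 22.87 = 58.83 dB.
Σ 10^(L/10) = 3.304e+06 → L_total = 10·log₁₀(3.304e+06) = 65.19 dB.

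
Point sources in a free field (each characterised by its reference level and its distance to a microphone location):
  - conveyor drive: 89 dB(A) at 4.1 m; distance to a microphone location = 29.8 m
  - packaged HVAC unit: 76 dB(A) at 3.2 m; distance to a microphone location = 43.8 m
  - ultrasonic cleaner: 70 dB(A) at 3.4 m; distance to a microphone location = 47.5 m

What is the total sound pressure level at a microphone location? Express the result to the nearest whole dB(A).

72 dB(A)

First find each source's level at the receiver (point-source: −20·log₁₀(r/r_ref)), then combine on an intensity basis.
conveyor drive: 89 − 20·log₁₀(29.8/4.1) = 89 − 17.23 = 71.77 dB(A).
packaged HVAC unit: 76 − 20·log₁₀(43.8/3.2) = 76 − 22.73 = 53.27 dB(A).
ultrasonic cleaner: 70 − 20·log₁₀(47.5/3.4) = 70 − 22.90 = 47.10 dB(A).
Σ 10^(L/10) = 1.530e+07 → L_total = 10·log₁₀(1.530e+07) = 71.85 dB(A).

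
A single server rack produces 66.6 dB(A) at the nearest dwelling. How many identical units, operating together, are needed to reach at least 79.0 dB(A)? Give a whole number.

18

Need L₁ + 10·log₁₀ N ≥ 79.0, i.e. log₁₀ N ≥ 1.24.
N ≥ 10^(12.4/10) = 17.378, so N = 18.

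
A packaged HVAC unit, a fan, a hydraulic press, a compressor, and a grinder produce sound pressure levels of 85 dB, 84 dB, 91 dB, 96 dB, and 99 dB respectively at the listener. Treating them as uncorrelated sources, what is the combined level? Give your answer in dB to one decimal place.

101.4 dB

For uncorrelated sources the intensities add, so convert each level to linear form, sum, and take 10·log₁₀ of the total.
Σ 10^(L/10) = 10^(85/10) + 10^(84/10) + 10^(91/10) + 10^(96/10) + 10^(99/10) = 1.375e+10.
L_total = 10·log₁₀(1.375e+10) = 101.38 dB.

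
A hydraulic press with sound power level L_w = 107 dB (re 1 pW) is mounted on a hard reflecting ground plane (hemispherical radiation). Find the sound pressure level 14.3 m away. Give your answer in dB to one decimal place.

L_p = L_w − 10·log₁₀(2π·r²) with r = 14.3 m.
2π·r² = 1285 m², 10·log₁₀ of that is 31.089 dB.
L_p = 107 − 31.089 = 75.91 dB.

75.9 dB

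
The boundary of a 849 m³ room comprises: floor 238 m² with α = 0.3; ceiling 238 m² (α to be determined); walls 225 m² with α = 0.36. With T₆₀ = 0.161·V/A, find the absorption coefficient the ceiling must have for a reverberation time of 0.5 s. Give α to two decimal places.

From T₆₀ = 0.161·V/A, the target T₆₀ = 0.5 s needs A = 0.161·849/0.5 = 273.38 m².
Absorption from the other surfaces = 238·0.3 + 225·0.36 = 152.40 m², so the ceiling must supply 120.98 m² over 238 m².
α = 120.98/238 = 0.508.

0.51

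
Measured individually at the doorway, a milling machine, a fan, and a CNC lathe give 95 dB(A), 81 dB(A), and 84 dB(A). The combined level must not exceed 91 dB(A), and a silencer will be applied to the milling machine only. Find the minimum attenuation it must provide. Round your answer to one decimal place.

5.5 dB

The untreated sources together contribute 10^(81/10) + 10^(84/10) = 3.771e+08, i.e. 85.76 dB(A).
The limit corresponds to 10^(91/10) = 1.259e+09; subtracting the fixed part leaves 8.818e+08 for the milling machine, i.e. 89.45 dB(A).
Required insertion loss = 95 − 89.45 = 5.55 dB.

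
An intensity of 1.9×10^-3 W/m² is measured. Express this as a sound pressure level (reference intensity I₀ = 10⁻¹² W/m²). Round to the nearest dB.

Dividing by I₀ shifts the exponent by 12: I/I₀ = 1.9×10^9.
L = 10·(0.2788 + 9) = 92.79 dB.

93 dB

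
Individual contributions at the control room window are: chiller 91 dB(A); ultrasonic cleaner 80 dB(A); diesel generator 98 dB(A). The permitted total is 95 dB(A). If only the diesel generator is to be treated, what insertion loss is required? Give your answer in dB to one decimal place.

Fixed contribution from the other sources: Σ 10^(L/10) = 10^(91/10) + 10^(80/10) = 1.359e+09 (91.33 dB(A)).
To meet 95 dB(A) overall, the treated diesel generator may contribute at most 10^(95/10) − 1.359e+09 = 1.803e+09, i.e. 92.56 dB(A).
Required insertion loss = 98 − 92.56 = 5.44 dB.

5.4 dB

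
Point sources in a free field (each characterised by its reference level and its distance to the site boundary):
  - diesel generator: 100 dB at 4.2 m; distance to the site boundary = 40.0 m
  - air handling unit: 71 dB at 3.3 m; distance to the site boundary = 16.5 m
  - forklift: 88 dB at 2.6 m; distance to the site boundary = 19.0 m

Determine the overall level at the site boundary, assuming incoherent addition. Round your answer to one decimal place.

Apply inverse-square spreading to bring every level to the receiver, then sum 10^(L/10).
diesel generator: 100 − 20·log₁₀(40.0/4.2) = 100 − 19.58 = 80.42 dB.
air handling unit: 71 − 20·log₁₀(16.5/3.3) = 71 − 13.98 = 57.02 dB.
forklift: 88 − 20·log₁₀(19.0/2.6) = 88 − 17.28 = 70.72 dB.
Σ 10^(L/10) = 1.226e+08 → L_total = 10·log₁₀(1.226e+08) = 80.88 dB.

80.9 dB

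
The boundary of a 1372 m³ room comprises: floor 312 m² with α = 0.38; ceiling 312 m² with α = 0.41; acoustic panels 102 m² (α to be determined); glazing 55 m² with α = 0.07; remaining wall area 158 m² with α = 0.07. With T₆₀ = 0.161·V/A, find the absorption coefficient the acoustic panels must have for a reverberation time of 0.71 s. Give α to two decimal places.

0.49

From T₆₀ = 0.161·V/A, the target T₆₀ = 0.71 s needs A = 0.161·1372/0.71 = 311.12 m².
Absorption from the other surfaces = 312·0.38 + 312·0.41 + 55·0.07 + 158·0.07 = 261.39 m², so the acoustic panels must supply 49.73 m² over 102 m².
α = 49.73/102 = 0.488.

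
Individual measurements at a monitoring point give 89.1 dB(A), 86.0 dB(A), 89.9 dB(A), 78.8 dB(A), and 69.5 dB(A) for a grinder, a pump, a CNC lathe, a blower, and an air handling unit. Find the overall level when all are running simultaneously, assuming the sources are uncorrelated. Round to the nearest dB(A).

Incoherent sources combine by intensity addition: L_total = 10·log₁₀(Σ 10^(L_i/10)).
Σ 10^(L/10) = 10^(89.1/10) + 10^(86.0/10) + 10^(89.9/10) + 10^(78.8/10) + 10^(69.5/10) = 2.273e+09.
L_total = 10·log₁₀(2.273e+09) = 93.57 dB(A).

94 dB(A)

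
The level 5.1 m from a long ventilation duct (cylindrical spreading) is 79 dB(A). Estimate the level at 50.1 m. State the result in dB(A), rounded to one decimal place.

Cylindrical spreading from a line source gives a 10·log₁₀(r₂/r₁) drop.
L₂ = 79 − 10·log₁₀(50.1/5.1) = 79 − 9.923 = 69.08 dB(A).

69.1 dB(A)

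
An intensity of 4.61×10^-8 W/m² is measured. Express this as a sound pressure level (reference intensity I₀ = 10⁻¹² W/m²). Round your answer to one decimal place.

46.6 dB

L = 10·log₁₀(I/I₀) = 10·log₁₀(4.61×10^-8/10⁻¹²) = 10·log₁₀(4.61×10^4).
L = 10·(0.6637 + 4) = 46.64 dB.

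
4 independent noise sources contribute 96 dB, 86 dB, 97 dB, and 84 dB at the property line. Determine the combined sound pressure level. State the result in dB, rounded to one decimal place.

Incoherent sources combine by intensity addition: L_total = 10·log₁₀(Σ 10^(L_i/10)).
Σ 10^(L/10) = 10^(96/10) + 10^(86/10) + 10^(97/10) + 10^(84/10) = 9.642e+09.
L_total = 10·log₁₀(9.642e+09) = 99.84 dB.

99.8 dB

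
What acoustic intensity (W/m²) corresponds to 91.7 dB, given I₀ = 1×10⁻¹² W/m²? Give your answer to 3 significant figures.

I/I₀ = 10^(91.7/10) = 1.479e+09, so I = 1.479e+09 × 10⁻¹² W/m².

0.00148 W/m²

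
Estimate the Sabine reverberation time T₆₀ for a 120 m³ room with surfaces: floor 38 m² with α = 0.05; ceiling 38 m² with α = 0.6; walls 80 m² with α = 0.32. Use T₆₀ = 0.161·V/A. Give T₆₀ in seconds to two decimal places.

0.38 s

Summing Sᵢαᵢ: 38·0.05 + 38·0.6 + 80·0.32 = 50.30 m².
T₆₀ = 0.161·V/A = 0.161·120/50.30 = 0.384 s.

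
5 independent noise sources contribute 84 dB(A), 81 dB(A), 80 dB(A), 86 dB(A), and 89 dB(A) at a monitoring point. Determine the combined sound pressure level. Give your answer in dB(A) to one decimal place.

92.2 dB(A)

Incoherent sources combine by intensity addition: L_total = 10·log₁₀(Σ 10^(L_i/10)).
Σ 10^(L/10) = 10^(84/10) + 10^(81/10) + 10^(80/10) + 10^(86/10) + 10^(89/10) = 1.670e+09.
L_total = 10·log₁₀(1.670e+09) = 92.23 dB(A).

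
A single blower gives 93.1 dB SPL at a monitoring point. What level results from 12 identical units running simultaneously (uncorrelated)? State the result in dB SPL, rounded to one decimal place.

With 12 equal, uncorrelated contributions the intensity is 12× that of one unit, giving a rise of 10·log₁₀ 12.
L_total = 93.1 + 10·log₁₀(12) = 93.1 + 10.792 = 103.89 dB SPL.

103.9 dB SPL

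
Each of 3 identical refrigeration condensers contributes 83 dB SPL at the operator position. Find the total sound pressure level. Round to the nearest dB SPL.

88 dB SPL

L_total = L₁ + 10·log₁₀ N for N identical incoherent sources.
L_total = 83 + 10·log₁₀(3) = 83 + 4.771 = 87.77 dB SPL.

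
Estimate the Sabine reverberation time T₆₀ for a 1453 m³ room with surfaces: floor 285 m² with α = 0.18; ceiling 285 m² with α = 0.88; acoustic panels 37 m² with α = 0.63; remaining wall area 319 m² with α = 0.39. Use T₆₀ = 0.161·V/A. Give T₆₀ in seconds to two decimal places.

0.52 s

A = Σ Sᵢαᵢ = 285·0.18 + 285·0.88 + 37·0.63 + 319·0.39 = 449.82 m².
T₆₀ = 0.161 × 1453 / 449.82 = 0.520 s.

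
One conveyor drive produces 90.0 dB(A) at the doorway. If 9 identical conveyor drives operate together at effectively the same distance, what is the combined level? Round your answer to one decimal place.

99.5 dB(A)

N identical incoherent sources raise the level by 10·log₁₀ N.
L_total = 90.0 + 10·log₁₀(9) = 90.0 + 9.542 = 99.54 dB(A).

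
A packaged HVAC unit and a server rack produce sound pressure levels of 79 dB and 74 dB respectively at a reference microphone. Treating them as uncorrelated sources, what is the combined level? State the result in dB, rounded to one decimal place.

80.2 dB

Incoherent sources combine by intensity addition: L_total = 10·log₁₀(Σ 10^(L_i/10)).
Σ 10^(L/10) = 10^(79/10) + 10^(74/10) = 1.046e+08.
L_total = 10·log₁₀(1.046e+08) = 80.19 dB.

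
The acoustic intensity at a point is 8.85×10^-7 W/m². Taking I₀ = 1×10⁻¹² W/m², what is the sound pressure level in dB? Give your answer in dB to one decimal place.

I/I₀ = 8.85×10^-7/10⁻¹² = 8.85×10^5, and L = 10·log₁₀(I/I₀).
L = 10·(0.9469 + 5) = 59.47 dB.

59.5 dB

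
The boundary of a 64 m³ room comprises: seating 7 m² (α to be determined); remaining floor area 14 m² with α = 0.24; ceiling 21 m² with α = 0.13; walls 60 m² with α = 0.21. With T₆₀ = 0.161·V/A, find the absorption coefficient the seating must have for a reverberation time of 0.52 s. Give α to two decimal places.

Required total absorption A = 0.161·64/0.52 = 19.82 m².
Absorption from the other surfaces = 14·0.24 + 21·0.13 + 60·0.21 = 18.69 m², so the seating must supply 1.13 m² over 7 m².
α = 1.13/7 = 0.161.

0.16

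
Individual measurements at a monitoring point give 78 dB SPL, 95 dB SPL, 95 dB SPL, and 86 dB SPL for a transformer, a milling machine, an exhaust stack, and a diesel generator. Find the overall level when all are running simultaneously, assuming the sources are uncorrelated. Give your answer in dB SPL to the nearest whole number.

98 dB SPL

Incoherent sources combine by intensity addition: L_total = 10·log₁₀(Σ 10^(L_i/10)).
Σ 10^(L/10) = 10^(78/10) + 10^(95/10) + 10^(95/10) + 10^(86/10) = 6.786e+09.
L_total = 10·log₁₀(6.786e+09) = 98.32 dB SPL.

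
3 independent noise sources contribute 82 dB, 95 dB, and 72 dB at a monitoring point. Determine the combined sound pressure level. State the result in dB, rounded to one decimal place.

95.2 dB

Incoherent sources combine by intensity addition: L_total = 10·log₁₀(Σ 10^(L_i/10)).
Σ 10^(L/10) = 10^(82/10) + 10^(95/10) + 10^(72/10) = 3.337e+09.
L_total = 10·log₁₀(3.337e+09) = 95.23 dB.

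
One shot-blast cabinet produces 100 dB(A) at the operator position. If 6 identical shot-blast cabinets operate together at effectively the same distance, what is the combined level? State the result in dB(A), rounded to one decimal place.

107.8 dB(A)

L_total = L₁ + 10·log₁₀ N for N identical incoherent sources.
L_total = 100 + 10·log₁₀(6) = 100 + 7.782 = 107.78 dB(A).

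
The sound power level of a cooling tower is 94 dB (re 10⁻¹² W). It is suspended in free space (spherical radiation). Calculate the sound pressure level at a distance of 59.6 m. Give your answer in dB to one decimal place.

The power spreads over a sphere of area 4π·r², so L_p = L_w − 10·log₁₀(4π·r²).
4π·r² = 4.464e+04 m², 10·log₁₀ of that is 46.497 dB.
L_p = 94 − 46.497 = 47.50 dB.

47.5 dB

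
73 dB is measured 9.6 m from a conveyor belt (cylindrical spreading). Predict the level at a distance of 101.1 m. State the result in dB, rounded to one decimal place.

Line-source attenuation: ΔL = 10·log₁₀(r₂/r₁) = 10·log₁₀(101.1/9.6) = 10.225 dB.
L₂ = 73 − 10·log₁₀(101.1/9.6) = 73 − 10.225 = 62.78 dB.

62.8 dB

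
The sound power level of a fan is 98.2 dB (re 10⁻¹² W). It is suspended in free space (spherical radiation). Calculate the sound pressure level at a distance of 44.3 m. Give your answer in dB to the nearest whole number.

The power spreads over a sphere of area 4π·r², so L_p = L_w − 10·log₁₀(4π·r²).
4π·r² = 2.466e+04 m², 10·log₁₀ of that is 43.920 dB.
L_p = 98.2 − 43.920 = 54.28 dB.

54 dB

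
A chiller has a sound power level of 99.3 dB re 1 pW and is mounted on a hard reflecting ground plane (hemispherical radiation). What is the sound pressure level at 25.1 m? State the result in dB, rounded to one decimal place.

Free-field hemispherical radiation: L_p = L_w − 10·log₁₀(2π·r²), r = 25.1 m.
2π·r² = 3958 m², 10·log₁₀ of that is 35.975 dB.
L_p = 99.3 − 35.975 = 63.32 dB.

63.3 dB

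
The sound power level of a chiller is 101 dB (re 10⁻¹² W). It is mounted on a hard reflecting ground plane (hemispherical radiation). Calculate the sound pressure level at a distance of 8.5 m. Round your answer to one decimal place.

The power spreads over a hemisphere of area 2π·r², so L_p = L_w − 10·log₁₀(2π·r²).
2π·r² = 454 m², 10·log₁₀ of that is 26.570 dB.
L_p = 101 − 26.570 = 74.43 dB.

74.4 dB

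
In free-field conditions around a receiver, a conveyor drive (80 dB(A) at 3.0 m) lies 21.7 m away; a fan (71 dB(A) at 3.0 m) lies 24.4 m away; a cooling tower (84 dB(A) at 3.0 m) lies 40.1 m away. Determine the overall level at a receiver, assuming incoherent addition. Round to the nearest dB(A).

Propagate each source to the receiver with L = L_ref − 20·log₁₀(r/r_ref), then add intensities.
conveyor drive: 80 − 20·log₁₀(21.7/3.0) = 80 − 17.19 = 62.81 dB(A).
fan: 71 − 20·log₁₀(24.4/3.0) = 71 − 18.21 = 52.79 dB(A).
cooling tower: 84 − 20·log₁₀(40.1/3.0) = 84 − 22.52 = 61.48 dB(A).
Σ 10^(L/10) = 3.507e+06 → L_total = 10·log₁₀(3.507e+06) = 65.45 dB(A).

65 dB(A)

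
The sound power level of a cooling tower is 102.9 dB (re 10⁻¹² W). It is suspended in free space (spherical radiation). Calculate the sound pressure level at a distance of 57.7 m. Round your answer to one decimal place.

Free-field spherical radiation: L_p = L_w − 10·log₁₀(4π·r²), r = 57.7 m.
4π·r² = 4.184e+04 m², 10·log₁₀ of that is 46.216 dB.
L_p = 102.9 − 46.216 = 56.68 dB.

56.7 dB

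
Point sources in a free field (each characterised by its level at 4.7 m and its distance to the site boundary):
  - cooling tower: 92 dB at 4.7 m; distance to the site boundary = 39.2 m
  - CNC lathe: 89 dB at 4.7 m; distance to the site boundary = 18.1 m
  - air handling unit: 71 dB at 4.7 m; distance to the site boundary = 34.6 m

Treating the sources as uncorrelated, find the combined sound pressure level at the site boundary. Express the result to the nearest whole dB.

79 dB

First find each source's level at the receiver (point-source: −20·log₁₀(r/r_ref)), then combine on an intensity basis.
cooling tower: 92 − 20·log₁₀(39.2/4.7) = 92 − 18.42 = 73.58 dB.
CNC lathe: 89 − 20·log₁₀(18.1/4.7) = 89 − 11.71 = 77.29 dB.
air handling unit: 71 − 20·log₁₀(34.6/4.7) = 71 − 17.34 = 53.66 dB.
Σ 10^(L/10) = 7.658e+07 → L_total = 10·log₁₀(7.658e+07) = 78.84 dB.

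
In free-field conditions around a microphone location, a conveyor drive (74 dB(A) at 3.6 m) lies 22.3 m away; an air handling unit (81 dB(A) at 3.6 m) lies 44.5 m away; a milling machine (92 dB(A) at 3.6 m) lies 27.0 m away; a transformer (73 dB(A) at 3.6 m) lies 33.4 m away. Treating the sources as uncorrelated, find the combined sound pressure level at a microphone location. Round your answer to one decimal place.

74.8 dB(A)

First find each source's level at the receiver (point-source: −20·log₁₀(r/r_ref)), then combine on an intensity basis.
conveyor drive: 74 − 20·log₁₀(22.3/3.6) = 74 − 15.84 = 58.16 dB(A).
air handling unit: 81 − 20·log₁₀(44.5/3.6) = 81 − 21.84 = 59.16 dB(A).
milling machine: 92 − 20·log₁₀(27.0/3.6) = 92 − 17.50 = 74.50 dB(A).
transformer: 73 − 20·log₁₀(33.4/3.6) = 73 − 19.35 = 53.65 dB(A).
Σ 10^(L/10) = 2.989e+07 → L_total = 10·log₁₀(2.989e+07) = 74.75 dB(A).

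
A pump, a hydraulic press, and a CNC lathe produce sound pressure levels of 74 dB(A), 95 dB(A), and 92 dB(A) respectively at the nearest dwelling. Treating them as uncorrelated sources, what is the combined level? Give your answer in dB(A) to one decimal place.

96.8 dB(A)

Incoherent sources combine by intensity addition: L_total = 10·log₁₀(Σ 10^(L_i/10)).
Σ 10^(L/10) = 10^(74/10) + 10^(95/10) + 10^(92/10) = 4.772e+09.
L_total = 10·log₁₀(4.772e+09) = 96.79 dB(A).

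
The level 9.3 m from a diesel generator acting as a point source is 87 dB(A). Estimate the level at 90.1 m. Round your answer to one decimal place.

67.3 dB(A)

Spherical spreading from a point source gives a 20·log₁₀(r₂/r₁) drop.
L₂ = 87 − 20·log₁₀(90.1/9.3) = 87 − 19.725 = 67.28 dB(A).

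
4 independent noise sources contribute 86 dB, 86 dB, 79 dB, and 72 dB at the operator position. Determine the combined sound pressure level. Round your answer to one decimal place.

89.5 dB

Incoherent sources combine by intensity addition: L_total = 10·log₁₀(Σ 10^(L_i/10)).
Σ 10^(L/10) = 10^(86/10) + 10^(86/10) + 10^(79/10) + 10^(72/10) = 8.915e+08.
L_total = 10·log₁₀(8.915e+08) = 89.50 dB.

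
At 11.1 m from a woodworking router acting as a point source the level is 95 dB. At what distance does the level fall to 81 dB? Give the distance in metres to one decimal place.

For a point source L₁ − L₂ = 20·log₁₀(r₂/r₁), so r₂ = r₁·10^((L₁−L₂)/20).
r₂ = 11.1·10^((95−81)/20) = 11.1·10^(14.0/20) = 55.63 m.

55.6 m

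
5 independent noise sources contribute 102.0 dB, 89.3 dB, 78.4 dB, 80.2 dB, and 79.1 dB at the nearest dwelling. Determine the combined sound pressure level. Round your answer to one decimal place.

102.3 dB

Incoherent sources combine by intensity addition: L_total = 10·log₁₀(Σ 10^(L_i/10)).
Σ 10^(L/10) = 10^(102.0/10) + 10^(89.3/10) + 10^(78.4/10) + 10^(80.2/10) + 10^(79.1/10) = 1.696e+10.
L_total = 10·log₁₀(1.696e+10) = 102.29 dB.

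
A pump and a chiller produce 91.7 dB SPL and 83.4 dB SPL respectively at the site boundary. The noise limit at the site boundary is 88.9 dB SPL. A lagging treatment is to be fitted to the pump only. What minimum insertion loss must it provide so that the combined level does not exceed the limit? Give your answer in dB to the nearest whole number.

4 dB

Everything except the pump sums to 10^(83.4/10) = 2.188e+08 in linear terms, 83.40 dB SPL.
To meet 88.9 dB SPL overall, the treated pump may contribute at most 10^(88.9/10) − 2.188e+08 = 5.575e+08, i.e. 87.46 dB SPL.
So the pump must be reduced from 91.7 to 87.46 dB SPL: IL = 4.24 dB.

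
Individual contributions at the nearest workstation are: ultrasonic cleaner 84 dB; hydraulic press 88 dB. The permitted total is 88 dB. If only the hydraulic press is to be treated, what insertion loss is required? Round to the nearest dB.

2 dB

The untreated sources together contribute 10^(84/10) = 2.512e+08, i.e. 84.00 dB.
To meet 88 dB overall, the treated hydraulic press may contribute at most 10^(88/10) − 2.512e+08 = 3.798e+08, i.e. 85.80 dB.
Required insertion loss = 88 − 85.80 = 2.20 dB.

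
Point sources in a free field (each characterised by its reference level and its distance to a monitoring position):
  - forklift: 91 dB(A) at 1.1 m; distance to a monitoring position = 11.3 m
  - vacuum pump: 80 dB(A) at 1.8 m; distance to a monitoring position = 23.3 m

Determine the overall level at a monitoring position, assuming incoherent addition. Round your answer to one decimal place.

71.0 dB(A)

Apply inverse-square spreading to bring every level to the receiver, then sum 10^(L/10).
forklift: 91 − 20·log₁₀(11.3/1.1) = 91 − 20.23 = 70.77 dB(A).
vacuum pump: 80 − 20·log₁₀(23.3/1.8) = 80 − 22.24 = 57.76 dB(A).
Σ 10^(L/10) = 1.253e+07 → L_total = 10·log₁₀(1.253e+07) = 70.98 dB(A).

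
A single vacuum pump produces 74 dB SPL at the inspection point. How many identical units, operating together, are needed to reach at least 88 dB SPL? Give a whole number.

Need L₁ + 10·log₁₀ N ≥ 88, i.e. log₁₀ N ≥ 1.40.
N ≥ 10^(14.0/10) = 25.119, so N = 26.

26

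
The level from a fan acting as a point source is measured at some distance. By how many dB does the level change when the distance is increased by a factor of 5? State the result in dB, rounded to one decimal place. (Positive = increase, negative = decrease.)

Point-source spreading: ΔL = −20·log₁₀(r₂/r₁).
ΔL = −20·log₁₀(5) = -13.98 dB.

-14.0 dB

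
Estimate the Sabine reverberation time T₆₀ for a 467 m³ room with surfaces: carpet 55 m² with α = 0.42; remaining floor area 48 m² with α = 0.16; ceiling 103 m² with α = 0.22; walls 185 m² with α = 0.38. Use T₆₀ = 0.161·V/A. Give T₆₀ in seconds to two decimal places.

0.61 s

A = Σ Sᵢαᵢ = 55·0.42 + 48·0.16 + 103·0.22 + 185·0.38 = 123.74 m².
T₆₀ = 0.161 × 467 / 123.74 = 0.608 s.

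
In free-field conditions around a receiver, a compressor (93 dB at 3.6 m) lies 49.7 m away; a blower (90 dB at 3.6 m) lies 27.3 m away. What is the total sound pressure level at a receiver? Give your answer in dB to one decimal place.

74.4 dB

Propagate each source to the receiver with L = L_ref − 20·log₁₀(r/r_ref), then add intensities.
compressor: 93 − 20·log₁₀(49.7/3.6) = 93 − 22.80 = 70.20 dB.
blower: 90 − 20·log₁₀(27.3/3.6) = 90 − 17.60 = 72.40 dB.
Σ 10^(L/10) = 2.786e+07 → L_total = 10·log₁₀(2.786e+07) = 74.45 dB.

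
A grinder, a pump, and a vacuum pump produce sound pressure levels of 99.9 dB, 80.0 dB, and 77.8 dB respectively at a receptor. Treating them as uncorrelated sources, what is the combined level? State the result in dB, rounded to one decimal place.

For uncorrelated sources the intensities add, so convert each level to linear form, sum, and take 10·log₁₀ of the total.
Σ 10^(L/10) = 10^(99.9/10) + 10^(80.0/10) + 10^(77.8/10) = 9.933e+09.
L_total = 10·log₁₀(9.933e+09) = 99.97 dB.

100.0 dB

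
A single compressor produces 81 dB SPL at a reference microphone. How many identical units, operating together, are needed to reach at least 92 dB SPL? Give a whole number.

13

The shortfall is 92 − 81 = 11.0 dB, and N units add 10·log₁₀ N, so need 10·log₁₀ N ≥ 11.0.
N ≥ 10^(11.0/10) = 12.589, so N = 13.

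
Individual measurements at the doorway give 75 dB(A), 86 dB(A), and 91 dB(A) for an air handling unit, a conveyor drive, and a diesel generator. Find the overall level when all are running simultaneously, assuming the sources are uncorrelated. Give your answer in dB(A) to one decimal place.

For uncorrelated sources the intensities add, so convert each level to linear form, sum, and take 10·log₁₀ of the total.
Σ 10^(L/10) = 10^(75/10) + 10^(86/10) + 10^(91/10) = 1.689e+09.
L_total = 10·log₁₀(1.689e+09) = 92.28 dB(A).

92.3 dB(A)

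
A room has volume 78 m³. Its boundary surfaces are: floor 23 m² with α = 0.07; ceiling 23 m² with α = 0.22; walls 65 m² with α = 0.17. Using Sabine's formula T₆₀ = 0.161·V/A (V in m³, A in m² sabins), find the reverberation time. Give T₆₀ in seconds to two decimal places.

0.71 s

Total absorption A = 23·0.07 + 23·0.22 + 65·0.17 = 17.72 m² sabins.
T₆₀ = 0.161 × 78 / 17.72 = 0.709 s.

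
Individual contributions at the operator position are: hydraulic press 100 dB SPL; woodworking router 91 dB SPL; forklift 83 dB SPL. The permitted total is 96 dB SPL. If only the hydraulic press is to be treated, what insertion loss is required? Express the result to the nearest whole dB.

Fixed contribution from the other sources: Σ 10^(L/10) = 10^(91/10) + 10^(83/10) = 1.458e+09 (91.64 dB SPL).
The limit corresponds to 10^(96/10) = 3.981e+09; subtracting the fixed part leaves 2.523e+09 for the hydraulic press, i.e. 94.02 dB SPL.
Required insertion loss = 100 − 94.02 = 5.98 dB.

6 dB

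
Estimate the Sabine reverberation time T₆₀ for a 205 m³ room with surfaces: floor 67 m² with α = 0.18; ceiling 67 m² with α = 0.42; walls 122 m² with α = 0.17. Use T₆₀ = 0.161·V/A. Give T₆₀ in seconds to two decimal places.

Total absorption A = 67·0.18 + 67·0.42 + 122·0.17 = 60.94 m² sabins.
T₆₀ = 0.161·V/A = 0.161·205/60.94 = 0.542 s.

0.54 s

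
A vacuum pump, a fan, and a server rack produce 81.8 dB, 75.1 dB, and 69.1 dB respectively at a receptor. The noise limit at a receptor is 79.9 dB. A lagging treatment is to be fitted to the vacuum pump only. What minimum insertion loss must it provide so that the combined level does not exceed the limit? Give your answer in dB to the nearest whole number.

Everything except the vacuum pump sums to 10^(75.1/10) + 10^(69.1/10) = 4.049e+07 in linear terms, 76.07 dB.
The limit corresponds to 10^(79.9/10) = 9.772e+07; subtracting the fixed part leaves 5.724e+07 for the vacuum pump, i.e. 77.58 dB.
Required insertion loss = 81.8 − 77.58 = 4.22 dB.

4 dB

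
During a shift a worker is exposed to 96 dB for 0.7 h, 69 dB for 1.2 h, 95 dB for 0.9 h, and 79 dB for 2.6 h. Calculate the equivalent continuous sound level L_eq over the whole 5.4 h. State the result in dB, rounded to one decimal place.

90.3 dB

The energy average is taken in the linear domain: L_eq = 10·log₁₀[(Σ tᵢ·10^(Lᵢ/10))/T], T = 5.4 h.
Σ tᵢ·10^(Lᵢ/10) = 0.7·10^(96/10) + 1.2·10^(69/10) + 0.9·10^(95/10) + 2.6·10^(79/10) = 5.849e+09.
L_eq = 10·log₁₀(5.849e+09/5.4) = 90.35 dB.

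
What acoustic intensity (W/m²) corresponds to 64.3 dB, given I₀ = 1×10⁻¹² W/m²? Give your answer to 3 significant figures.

2.69e-06 W/m²

I/I₀ = 10^(64.3/10) = 2.692e+06, so I = 2.692e+06 × 10⁻¹² W/m².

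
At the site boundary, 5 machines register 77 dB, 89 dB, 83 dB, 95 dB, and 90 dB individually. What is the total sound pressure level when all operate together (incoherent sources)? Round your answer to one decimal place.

97.2 dB

For uncorrelated sources the intensities add, so convert each level to linear form, sum, and take 10·log₁₀ of the total.
Σ 10^(L/10) = 10^(77/10) + 10^(89/10) + 10^(83/10) + 10^(95/10) + 10^(90/10) = 5.206e+09.
L_total = 10·log₁₀(5.206e+09) = 97.17 dB.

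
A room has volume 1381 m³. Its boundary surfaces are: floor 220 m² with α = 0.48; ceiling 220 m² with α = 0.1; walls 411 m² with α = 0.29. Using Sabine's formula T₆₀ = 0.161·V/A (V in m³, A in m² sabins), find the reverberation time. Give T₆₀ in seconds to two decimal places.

0.90 s

A = Σ Sᵢαᵢ = 220·0.48 + 220·0.1 + 411·0.29 = 246.79 m².
T₆₀ = 0.161·V/A = 0.161·1381/246.79 = 0.901 s.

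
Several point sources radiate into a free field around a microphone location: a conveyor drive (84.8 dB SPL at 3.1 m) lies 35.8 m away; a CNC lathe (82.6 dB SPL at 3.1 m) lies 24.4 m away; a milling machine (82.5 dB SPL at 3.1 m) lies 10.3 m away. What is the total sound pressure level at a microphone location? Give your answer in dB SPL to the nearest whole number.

73 dB SPL

First find each source's level at the receiver (point-source: −20·log₁₀(r/r_ref)), then combine on an intensity basis.
conveyor drive: 84.8 − 20·log₁₀(35.8/3.1) = 84.8 − 21.25 = 63.55 dB SPL.
CNC lathe: 82.6 − 20·log₁₀(24.4/3.1) = 82.6 − 17.92 = 64.68 dB SPL.
milling machine: 82.5 − 20·log₁₀(10.3/3.1) = 82.5 − 10.43 = 72.07 dB SPL.
Σ 10^(L/10) = 2.131e+07 → L_total = 10·log₁₀(2.131e+07) = 73.29 dB SPL.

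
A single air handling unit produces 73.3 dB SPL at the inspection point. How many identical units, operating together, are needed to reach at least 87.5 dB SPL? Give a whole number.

The shortfall is 87.5 − 73.3 = 14.2 dB, and N units add 10·log₁₀ N, so need 10·log₁₀ N ≥ 14.2.
N ≥ 10^(14.2/10) = 26.303, so N = 27.

27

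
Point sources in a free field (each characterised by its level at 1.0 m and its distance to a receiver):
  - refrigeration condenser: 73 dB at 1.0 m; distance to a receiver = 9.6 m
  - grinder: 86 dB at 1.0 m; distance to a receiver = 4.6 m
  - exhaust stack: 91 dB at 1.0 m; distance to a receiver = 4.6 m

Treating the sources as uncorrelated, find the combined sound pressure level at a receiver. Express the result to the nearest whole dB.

Propagate each source to the receiver with L = L_ref − 20·log₁₀(r/r_ref), then add intensities.
refrigeration condenser: 73 − 20·log₁₀(9.6/1.0) = 73 − 19.65 = 53.35 dB.
grinder: 86 − 20·log₁₀(4.6/1.0) = 86 − 13.26 = 72.74 dB.
exhaust stack: 91 − 20·log₁₀(4.6/1.0) = 91 − 13.26 = 77.74 dB.
Σ 10^(L/10) = 7.853e+07 → L_total = 10·log₁₀(7.853e+07) = 78.95 dB.

79 dB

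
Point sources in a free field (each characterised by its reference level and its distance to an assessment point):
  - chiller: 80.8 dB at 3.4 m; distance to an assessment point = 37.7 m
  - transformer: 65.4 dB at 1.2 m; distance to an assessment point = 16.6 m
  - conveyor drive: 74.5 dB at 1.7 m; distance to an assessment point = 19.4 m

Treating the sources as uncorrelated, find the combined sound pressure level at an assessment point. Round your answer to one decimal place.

Propagate each source to the receiver with L = L_ref − 20·log₁₀(r/r_ref), then add intensities.
chiller: 80.8 − 20·log₁₀(37.7/3.4) = 80.8 − 20.90 = 59.90 dB.
transformer: 65.4 − 20·log₁₀(16.6/1.2) = 65.4 − 22.82 = 42.58 dB.
conveyor drive: 74.5 − 20·log₁₀(19.4/1.7) = 74.5 − 21.15 = 53.35 dB.
Σ 10^(L/10) = 1.212e+06 → L_total = 10·log₁₀(1.212e+06) = 60.84 dB.

60.8 dB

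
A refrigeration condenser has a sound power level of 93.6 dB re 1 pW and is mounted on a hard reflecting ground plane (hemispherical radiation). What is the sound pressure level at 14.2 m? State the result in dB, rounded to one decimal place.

62.6 dB

Free-field hemispherical radiation: L_p = L_w − 10·log₁₀(2π·r²), r = 14.2 m.
2π·r² = 1267 m², 10·log₁₀ of that is 31.028 dB.
L_p = 93.6 − 31.028 = 62.57 dB.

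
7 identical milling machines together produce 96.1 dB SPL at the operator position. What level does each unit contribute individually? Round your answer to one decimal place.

Dividing the total intensity by 7 lowers the level by 10·log₁₀ 7 = 8.451 dB: L₁ = 96.1 − 8.451.

87.6 dB SPL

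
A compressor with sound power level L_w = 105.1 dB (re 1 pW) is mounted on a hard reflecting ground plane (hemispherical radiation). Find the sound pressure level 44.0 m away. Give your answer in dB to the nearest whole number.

64 dB

Free-field hemispherical radiation: L_p = L_w − 10·log₁₀(2π·r²), r = 44.0 m.
2π·r² = 1.216e+04 m², 10·log₁₀ of that is 40.851 dB.
L_p = 105.1 − 40.851 = 64.25 dB.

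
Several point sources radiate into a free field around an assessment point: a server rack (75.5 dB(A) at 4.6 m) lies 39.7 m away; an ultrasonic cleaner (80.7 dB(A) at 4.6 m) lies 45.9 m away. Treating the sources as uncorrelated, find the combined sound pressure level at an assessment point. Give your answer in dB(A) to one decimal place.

62.2 dB(A)

Propagate each source to the receiver with L = L_ref − 20·log₁₀(r/r_ref), then add intensities.
server rack: 75.5 − 20·log₁₀(39.7/4.6) = 75.5 − 18.72 = 56.78 dB(A).
ultrasonic cleaner: 80.7 − 20·log₁₀(45.9/4.6) = 80.7 − 19.98 = 60.72 dB(A).
Σ 10^(L/10) = 1.656e+06 → L_total = 10·log₁₀(1.656e+06) = 62.19 dB(A).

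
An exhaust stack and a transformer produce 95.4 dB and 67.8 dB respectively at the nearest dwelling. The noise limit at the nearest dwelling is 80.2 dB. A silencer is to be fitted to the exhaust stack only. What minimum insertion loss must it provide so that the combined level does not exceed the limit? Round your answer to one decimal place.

15.5 dB

The untreated sources together contribute 10^(67.8/10) = 6.026e+06, i.e. 67.80 dB.
To meet 80.2 dB overall, the treated exhaust stack may contribute at most 10^(80.2/10) − 6.026e+06 = 9.869e+07, i.e. 79.94 dB.
So the exhaust stack must be reduced from 95.4 to 79.94 dB: IL = 15.46 dB.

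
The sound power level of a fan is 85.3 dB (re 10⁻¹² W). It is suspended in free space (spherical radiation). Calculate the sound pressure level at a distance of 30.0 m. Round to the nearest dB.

45 dB

L_p = L_w − 10·log₁₀(4π·r²) with r = 30.0 m.
4π·r² = 1.131e+04 m², 10·log₁₀ of that is 40.535 dB.
L_p = 85.3 − 40.535 = 44.77 dB.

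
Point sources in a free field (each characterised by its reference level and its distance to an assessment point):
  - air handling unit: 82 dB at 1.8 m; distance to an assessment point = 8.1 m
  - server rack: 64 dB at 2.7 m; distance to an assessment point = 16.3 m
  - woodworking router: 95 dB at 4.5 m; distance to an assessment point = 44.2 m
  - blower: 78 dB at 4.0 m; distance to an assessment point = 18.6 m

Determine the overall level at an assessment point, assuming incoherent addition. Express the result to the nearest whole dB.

76 dB

Apply inverse-square spreading to bring every level to the receiver, then sum 10^(L/10).
air handling unit: 82 − 20·log₁₀(8.1/1.8) = 82 − 13.06 = 68.94 dB.
server rack: 64 − 20·log₁₀(16.3/2.7) = 64 − 15.62 = 48.38 dB.
woodworking router: 95 − 20·log₁₀(44.2/4.5) = 95 − 19.84 = 75.16 dB.
blower: 78 − 20·log₁₀(18.6/4.0) = 78 − 13.35 = 64.65 dB.
Σ 10^(L/10) = 4.359e+07 → L_total = 10·log₁₀(4.359e+07) = 76.39 dB.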